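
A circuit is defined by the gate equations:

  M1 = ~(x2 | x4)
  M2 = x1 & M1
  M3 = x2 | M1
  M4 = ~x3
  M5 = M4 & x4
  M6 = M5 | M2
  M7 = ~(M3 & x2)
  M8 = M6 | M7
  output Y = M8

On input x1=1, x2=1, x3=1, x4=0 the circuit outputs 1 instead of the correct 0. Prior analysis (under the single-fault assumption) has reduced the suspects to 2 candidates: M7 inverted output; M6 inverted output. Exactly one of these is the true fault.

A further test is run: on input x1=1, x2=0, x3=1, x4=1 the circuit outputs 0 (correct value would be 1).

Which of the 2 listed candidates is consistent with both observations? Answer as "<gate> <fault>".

Evaluate each candidate on input x1=1, x2=0, x3=1, x4=1:
  M7 inverted output: M1=0, M2=0, M3=0, M4=0, M5=0, M6=0, M7=0 [inverted output], M8=0 → 0 — matches
  M6 inverted output: M1=0, M2=0, M3=0, M4=0, M5=0, M6=1 [inverted output], M7=1, M8=1 → 1 — eliminated
Only M7 inverted output reproduces the observed 0.

M7 inverted output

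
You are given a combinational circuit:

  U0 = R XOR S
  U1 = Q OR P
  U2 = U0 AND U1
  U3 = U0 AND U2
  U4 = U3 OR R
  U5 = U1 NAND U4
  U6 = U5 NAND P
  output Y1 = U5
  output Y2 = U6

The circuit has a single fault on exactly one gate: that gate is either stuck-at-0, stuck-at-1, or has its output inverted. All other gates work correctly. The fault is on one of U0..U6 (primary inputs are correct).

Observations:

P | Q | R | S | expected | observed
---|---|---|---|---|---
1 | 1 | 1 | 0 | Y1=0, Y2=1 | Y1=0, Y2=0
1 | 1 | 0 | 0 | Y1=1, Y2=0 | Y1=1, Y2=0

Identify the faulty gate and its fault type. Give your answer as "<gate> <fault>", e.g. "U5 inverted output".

Fault-free values for test 1 (P=1, Q=1, R=1, S=0): U0=1, U1=1, U2=1, U3=1, U4=1, U5=0, U6=1, giving Y1=0, Y2=1. Observed Y1=0, Y2=0.
Test 1: faults giving observed Y1=0, Y2=0 are {U6 stuck-at-0, U6 inverted output}.
Test 2 (P=1, Q=1, R=0, S=0): fault-free U0=0, U1=1, U2=0, U3=0, U4=0, U5=1, U6=0 → Y1=1, Y2=0; observed Y1=1, Y2=0. Eliminates U6 inverted output.
Only U6 stuck-at-0 is consistent with every test.

U6 stuck-at-0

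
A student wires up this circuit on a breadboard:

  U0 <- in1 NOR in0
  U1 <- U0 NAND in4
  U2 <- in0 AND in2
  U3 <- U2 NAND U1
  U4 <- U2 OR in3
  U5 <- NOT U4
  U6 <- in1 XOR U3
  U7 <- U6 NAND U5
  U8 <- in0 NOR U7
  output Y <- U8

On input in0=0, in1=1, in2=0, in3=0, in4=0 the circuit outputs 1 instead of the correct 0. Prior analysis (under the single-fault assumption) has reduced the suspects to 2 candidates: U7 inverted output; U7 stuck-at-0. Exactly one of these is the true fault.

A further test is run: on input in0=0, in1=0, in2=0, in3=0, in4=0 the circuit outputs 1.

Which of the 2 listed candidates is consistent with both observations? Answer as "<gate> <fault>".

Evaluate each candidate on input in0=0, in1=0, in2=0, in3=0, in4=0:
  U7 inverted output: U0=1, U1=1, U2=0, U3=1, U4=0, U5=1, U6=1, U7=1 [inverted output], U8=0 → 0 — eliminated
  U7 stuck-at-0: U0=1, U1=1, U2=0, U3=1, U4=0, U5=1, U6=1, U7=0 [stuck-at-0], U8=1 → 1 — matches
Only U7 stuck-at-0 reproduces the observed 1.

U7 stuck-at-0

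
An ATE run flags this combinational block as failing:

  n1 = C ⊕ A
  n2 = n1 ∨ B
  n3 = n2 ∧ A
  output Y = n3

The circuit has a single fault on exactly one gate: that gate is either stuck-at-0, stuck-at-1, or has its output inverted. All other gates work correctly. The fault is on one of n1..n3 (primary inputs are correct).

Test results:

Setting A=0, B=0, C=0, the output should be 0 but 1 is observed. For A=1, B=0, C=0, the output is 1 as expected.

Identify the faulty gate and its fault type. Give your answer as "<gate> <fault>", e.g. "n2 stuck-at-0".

Fault-free values for test 1 (A=0, B=0, C=0): n1=0, n2=0, n3=0, giving Y=0. Observed 1.
Test 1: faults giving observed 1 are {n3 stuck-at-1, n3 inverted output}.
Test 2 (A=1, B=0, C=0): fault-free n1=1, n2=1, n3=1 → 1; observed 1. Eliminates n3 inverted output.
Only n3 stuck-at-1 is consistent with every test.

n3 stuck-at-1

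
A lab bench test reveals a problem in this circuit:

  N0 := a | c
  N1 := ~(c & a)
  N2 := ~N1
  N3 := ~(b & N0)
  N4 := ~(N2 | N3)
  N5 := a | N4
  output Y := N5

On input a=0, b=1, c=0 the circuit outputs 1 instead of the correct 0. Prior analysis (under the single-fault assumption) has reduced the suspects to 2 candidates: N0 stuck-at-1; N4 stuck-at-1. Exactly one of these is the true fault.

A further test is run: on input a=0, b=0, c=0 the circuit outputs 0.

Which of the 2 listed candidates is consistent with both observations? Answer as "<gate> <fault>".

Evaluate each candidate on input a=0, b=0, c=0:
  N0 stuck-at-1: N0=1 [stuck-at-1], N1=1, N2=0, N3=1, N4=0, N5=0 → 0 — matches
  N4 stuck-at-1: N0=0, N1=1, N2=0, N3=1, N4=1 [stuck-at-1], N5=1 → 1 — eliminated
Only N0 stuck-at-1 reproduces the observed 0.

N0 stuck-at-1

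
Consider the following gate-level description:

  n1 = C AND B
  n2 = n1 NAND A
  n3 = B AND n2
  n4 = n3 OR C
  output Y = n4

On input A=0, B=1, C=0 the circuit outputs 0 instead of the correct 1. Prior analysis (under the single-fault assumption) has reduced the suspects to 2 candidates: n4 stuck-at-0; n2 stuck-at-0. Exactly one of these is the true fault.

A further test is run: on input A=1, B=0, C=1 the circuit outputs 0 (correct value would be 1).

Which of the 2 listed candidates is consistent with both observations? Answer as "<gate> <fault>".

n4 stuck-at-0

Evaluate each candidate on input A=1, B=0, C=1:
  n4 stuck-at-0: n1=0, n2=1, n3=0, n4=0 [stuck-at-0] → 0 — matches
  n2 stuck-at-0: n1=0, n2=0 [stuck-at-0], n3=0, n4=1 → 1 — eliminated
Only n4 stuck-at-0 reproduces the observed 0.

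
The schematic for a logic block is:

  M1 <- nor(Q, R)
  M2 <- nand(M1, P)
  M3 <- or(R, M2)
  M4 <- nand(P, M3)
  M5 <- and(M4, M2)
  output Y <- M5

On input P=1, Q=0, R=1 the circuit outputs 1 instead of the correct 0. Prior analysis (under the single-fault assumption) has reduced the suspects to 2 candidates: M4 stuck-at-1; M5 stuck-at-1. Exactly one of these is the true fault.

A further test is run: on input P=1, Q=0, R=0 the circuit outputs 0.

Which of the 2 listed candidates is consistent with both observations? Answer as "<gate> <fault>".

Evaluate each candidate on input P=1, Q=0, R=0:
  M4 stuck-at-1: M1=1, M2=0, M3=0, M4=1 [stuck-at-1], M5=0 → 0 — matches
  M5 stuck-at-1: M1=1, M2=0, M3=0, M4=1, M5=1 [stuck-at-1] → 1 — eliminated
Only M4 stuck-at-1 reproduces the observed 0.

M4 stuck-at-1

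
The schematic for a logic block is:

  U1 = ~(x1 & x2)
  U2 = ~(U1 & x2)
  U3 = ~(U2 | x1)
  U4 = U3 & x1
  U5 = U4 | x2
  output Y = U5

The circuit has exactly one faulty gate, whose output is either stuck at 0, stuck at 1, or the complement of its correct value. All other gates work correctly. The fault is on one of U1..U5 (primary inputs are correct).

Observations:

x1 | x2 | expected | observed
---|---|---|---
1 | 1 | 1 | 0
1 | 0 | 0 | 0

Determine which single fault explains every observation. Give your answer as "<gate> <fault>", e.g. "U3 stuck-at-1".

U5 stuck-at-0

Fault-free values for test 1 (x1=1, x2=1): U1=0, U2=1, U3=0, U4=0, U5=1, giving Y=1. Observed 0.
Test 1: faults giving observed 0 are {U5 stuck-at-0, U5 inverted output}.
Test 2 (x1=1, x2=0): fault-free U1=1, U2=1, U3=0, U4=0, U5=0 → 0; observed 0. Eliminates U5 inverted output.
Only U5 stuck-at-0 is consistent with every test.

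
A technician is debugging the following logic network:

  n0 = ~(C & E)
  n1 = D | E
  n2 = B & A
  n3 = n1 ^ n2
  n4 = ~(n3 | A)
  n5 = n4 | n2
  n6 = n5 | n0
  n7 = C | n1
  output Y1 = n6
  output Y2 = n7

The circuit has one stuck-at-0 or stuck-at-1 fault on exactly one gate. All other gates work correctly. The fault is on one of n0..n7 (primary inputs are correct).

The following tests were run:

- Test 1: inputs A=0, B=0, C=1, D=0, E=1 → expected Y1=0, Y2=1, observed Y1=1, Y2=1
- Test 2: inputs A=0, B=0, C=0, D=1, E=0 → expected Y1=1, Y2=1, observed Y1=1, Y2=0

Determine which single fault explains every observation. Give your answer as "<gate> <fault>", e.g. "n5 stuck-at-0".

n1 stuck-at-0

Fault-free values for test 1 (A=0, B=0, C=1, D=0, E=1): n0=0, n1=1, n2=0, n3=1, n4=0, n5=0, n6=0, n7=1, giving Y1=0, Y2=1. Observed Y1=1, Y2=1.
Test 1: faults giving observed Y1=1, Y2=1 are {n0 stuck-at-1, n1 stuck-at-0, n2 stuck-at-1, n3 stuck-at-0, n4 stuck-at-1, n5 stuck-at-1, n6 stuck-at-1}.
Test 2 (A=0, B=0, C=0, D=1, E=0): fault-free n0=1, n1=1, n2=0, n3=1, n4=0, n5=0, n6=1, n7=1 → Y1=1, Y2=1; observed Y1=1, Y2=0. Eliminates n0 stuck-at-1, n2 stuck-at-1, n3 stuck-at-0, n4 stuck-at-1, n5 stuck-at-1, n6 stuck-at-1.
Only n1 stuck-at-0 is consistent with every test.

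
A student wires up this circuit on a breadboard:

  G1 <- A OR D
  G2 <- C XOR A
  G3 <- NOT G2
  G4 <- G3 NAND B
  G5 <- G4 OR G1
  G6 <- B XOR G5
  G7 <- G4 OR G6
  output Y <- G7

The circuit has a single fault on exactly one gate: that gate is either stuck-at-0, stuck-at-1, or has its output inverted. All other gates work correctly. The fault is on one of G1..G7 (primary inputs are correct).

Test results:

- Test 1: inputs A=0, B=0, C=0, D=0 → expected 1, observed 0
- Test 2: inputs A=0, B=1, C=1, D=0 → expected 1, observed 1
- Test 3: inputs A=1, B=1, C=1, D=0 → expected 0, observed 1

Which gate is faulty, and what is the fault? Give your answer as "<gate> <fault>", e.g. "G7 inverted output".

Fault-free values for test 1 (A=0, B=0, C=0, D=0): G1=0, G2=0, G3=1, G4=1, G5=1, G6=1, G7=1, giving Y=1. Observed 0.
Test 1: faults giving observed 0 are {G4 stuck-at-0, G4 inverted output, G7 stuck-at-0, G7 inverted output}.
Test 2 (A=0, B=1, C=1, D=0): fault-free G1=0, G2=1, G3=0, G4=1, G5=1, G6=0, G7=1 → 1; observed 1. Eliminates G7 stuck-at-0, G7 inverted output.
Test 3 (A=1, B=1, C=1, D=0): fault-free G1=1, G2=0, G3=1, G4=0, G5=1, G6=0, G7=0 → 0; observed 1. Eliminates G4 stuck-at-0.
Only G4 inverted output is consistent with every test.

G4 inverted output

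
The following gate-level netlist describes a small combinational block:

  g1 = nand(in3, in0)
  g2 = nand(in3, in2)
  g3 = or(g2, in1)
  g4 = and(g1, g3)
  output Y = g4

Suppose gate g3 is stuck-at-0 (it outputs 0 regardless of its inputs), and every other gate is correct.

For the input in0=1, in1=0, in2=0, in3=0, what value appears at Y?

0

Propagate with g3 forced: g1=1, g2=1, g3=0 [stuck-at-0], g4=0.
So Y = 0. (Without the fault it would be 1.)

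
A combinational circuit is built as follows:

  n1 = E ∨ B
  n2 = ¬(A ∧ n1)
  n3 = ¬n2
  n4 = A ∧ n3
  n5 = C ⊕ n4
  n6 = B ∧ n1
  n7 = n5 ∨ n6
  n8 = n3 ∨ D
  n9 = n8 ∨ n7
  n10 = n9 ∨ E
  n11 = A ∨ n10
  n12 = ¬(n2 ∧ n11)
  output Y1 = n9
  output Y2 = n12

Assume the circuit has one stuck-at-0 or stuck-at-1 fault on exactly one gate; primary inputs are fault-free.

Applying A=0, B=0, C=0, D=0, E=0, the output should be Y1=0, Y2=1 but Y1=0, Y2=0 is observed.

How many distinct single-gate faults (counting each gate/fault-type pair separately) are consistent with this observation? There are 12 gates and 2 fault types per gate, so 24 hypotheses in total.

3

Fault-free: n1=0, n2=1, n3=0, n4=0, n5=0, n6=0, n7=0, n8=0, n9=0, n10=0, n11=0, n12=1 → Y1=0, Y2=1. Observed Y1=0, Y2=0.
  n1: none of the 2 fault types match ✗
  n2: none of the 2 fault types match ✗
  n3: none of the 2 fault types match ✗
  n4: none of the 2 fault types match ✗
  n5: none of the 2 fault types match ✗
  n6: none of the 2 fault types match ✗
  n7: none of the 2 fault types match ✗
  n8: none of the 2 fault types match ✗
  n9: none of the 2 fault types match ✗
  n10: stuck-at-1 ✓; others ✗
  n11: stuck-at-1 ✓; others ✗
  n12: stuck-at-0 ✓; others ✗
Consistent faults: {n10 stuck-at-1, n11 stuck-at-1, n12 stuck-at-0} — 3 in all.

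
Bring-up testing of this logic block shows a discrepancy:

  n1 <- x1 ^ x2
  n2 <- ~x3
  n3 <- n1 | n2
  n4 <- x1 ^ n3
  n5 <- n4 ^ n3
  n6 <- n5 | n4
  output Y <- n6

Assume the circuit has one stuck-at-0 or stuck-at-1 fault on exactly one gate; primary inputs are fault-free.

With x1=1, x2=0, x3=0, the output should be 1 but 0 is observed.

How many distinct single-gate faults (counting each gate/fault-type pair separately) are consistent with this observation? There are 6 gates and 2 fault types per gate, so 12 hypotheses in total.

Fault-free: n1=1, n2=1, n3=1, n4=0, n5=1, n6=1 → 1. Observed 0.
  n1 stuck-at-0: output 1 ✗
  n1 stuck-at-1: output 1 ✗
  n2 stuck-at-0: output 1 ✗
  n2 stuck-at-1: output 1 ✗
  n3 stuck-at-0: output 1 ✗
  n3 stuck-at-1: output 1 ✗
  n4 stuck-at-0: output 1 ✗
  n4 stuck-at-1: output 1 ✗
  n5 stuck-at-0: output 0 ✓
  n5 stuck-at-1: output 1 ✗
  n6 stuck-at-0: output 0 ✓
  n6 stuck-at-1: output 1 ✗
Consistent faults: {n5 stuck-at-0, n6 stuck-at-0} — 2 in all.

2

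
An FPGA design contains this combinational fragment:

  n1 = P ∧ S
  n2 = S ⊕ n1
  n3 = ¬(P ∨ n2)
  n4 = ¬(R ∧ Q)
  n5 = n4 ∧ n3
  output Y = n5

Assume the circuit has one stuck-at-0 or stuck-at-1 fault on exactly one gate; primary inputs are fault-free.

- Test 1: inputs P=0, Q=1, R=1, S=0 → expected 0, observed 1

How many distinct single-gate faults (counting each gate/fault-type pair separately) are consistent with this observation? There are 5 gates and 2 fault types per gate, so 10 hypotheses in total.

Fault-free: n1=0, n2=0, n3=1, n4=0, n5=0 → 0. Observed 1.
  n1 stuck-at-0: output 0 ✗
  n1 stuck-at-1: output 0 ✗
  n2 stuck-at-0: output 0 ✗
  n2 stuck-at-1: output 0 ✗
  n3 stuck-at-0: output 0 ✗
  n3 stuck-at-1: output 0 ✗
  n4 stuck-at-0: output 0 ✗
  n4 stuck-at-1: output 1 ✓
  n5 stuck-at-0: output 0 ✗
  n5 stuck-at-1: output 1 ✓
Consistent faults: {n4 stuck-at-1, n5 stuck-at-1} — 2 in all.

2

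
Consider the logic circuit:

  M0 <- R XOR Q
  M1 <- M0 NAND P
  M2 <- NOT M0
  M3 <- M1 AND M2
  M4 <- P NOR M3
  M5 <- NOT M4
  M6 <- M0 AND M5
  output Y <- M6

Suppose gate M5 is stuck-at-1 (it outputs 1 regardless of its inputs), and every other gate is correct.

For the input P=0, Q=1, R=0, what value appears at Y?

1

Propagate with M5 forced: M0=1, M1=1, M2=0, M3=0, M4=1, M5=1 [stuck-at-1], M6=1.
So Y = 1. (Without the fault it would be 0.)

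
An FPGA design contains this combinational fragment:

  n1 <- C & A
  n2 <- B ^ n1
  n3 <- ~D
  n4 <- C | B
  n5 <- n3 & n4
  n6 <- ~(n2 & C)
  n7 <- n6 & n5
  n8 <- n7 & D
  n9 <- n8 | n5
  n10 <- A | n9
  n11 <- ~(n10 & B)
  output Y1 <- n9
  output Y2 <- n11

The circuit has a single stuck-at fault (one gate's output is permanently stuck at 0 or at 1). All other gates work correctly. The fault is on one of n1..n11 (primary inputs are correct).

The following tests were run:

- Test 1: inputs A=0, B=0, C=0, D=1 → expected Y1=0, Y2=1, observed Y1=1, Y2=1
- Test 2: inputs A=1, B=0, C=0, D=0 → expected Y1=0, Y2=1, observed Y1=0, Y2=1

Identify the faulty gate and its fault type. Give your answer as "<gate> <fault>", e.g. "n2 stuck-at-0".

Fault-free values for test 1 (A=0, B=0, C=0, D=1): n1=0, n2=0, n3=0, n4=0, n5=0, n6=1, n7=0, n8=0, n9=0, n10=0, n11=1, giving Y1=0, Y2=1. Observed Y1=1, Y2=1.
Test 1: faults giving observed Y1=1, Y2=1 are {n5 stuck-at-1, n7 stuck-at-1, n8 stuck-at-1, n9 stuck-at-1}.
Test 2 (A=1, B=0, C=0, D=0): fault-free n1=0, n2=0, n3=1, n4=0, n5=0, n6=1, n7=0, n8=0, n9=0, n10=1, n11=1 → Y1=0, Y2=1; observed Y1=0, Y2=1. Eliminates n5 stuck-at-1, n8 stuck-at-1, n9 stuck-at-1.
Only n7 stuck-at-1 is consistent with every test.

n7 stuck-at-1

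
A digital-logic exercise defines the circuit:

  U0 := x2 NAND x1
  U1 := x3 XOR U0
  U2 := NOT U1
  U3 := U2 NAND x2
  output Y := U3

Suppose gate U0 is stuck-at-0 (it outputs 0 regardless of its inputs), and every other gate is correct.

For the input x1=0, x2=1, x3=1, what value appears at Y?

1

Propagate with U0 forced: U0=0 [stuck-at-0], U1=1, U2=0, U3=1.
So Y = 1. (Without the fault it would be 0.)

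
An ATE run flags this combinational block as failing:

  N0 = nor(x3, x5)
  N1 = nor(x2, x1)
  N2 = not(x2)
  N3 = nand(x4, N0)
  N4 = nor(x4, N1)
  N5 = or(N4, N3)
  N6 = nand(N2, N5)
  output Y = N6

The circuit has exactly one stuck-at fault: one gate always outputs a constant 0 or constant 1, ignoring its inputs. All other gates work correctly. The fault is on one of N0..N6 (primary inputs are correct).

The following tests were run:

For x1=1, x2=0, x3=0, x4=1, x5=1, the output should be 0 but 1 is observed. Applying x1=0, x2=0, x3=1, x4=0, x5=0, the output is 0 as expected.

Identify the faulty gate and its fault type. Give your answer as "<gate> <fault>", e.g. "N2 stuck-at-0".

N0 stuck-at-1

Fault-free values for test 1 (x1=1, x2=0, x3=0, x4=1, x5=1): N0=0, N1=0, N2=1, N3=1, N4=0, N5=1, N6=0, giving Y=0. Observed 1.
Test 1: faults giving observed 1 are {N0 stuck-at-1, N2 stuck-at-0, N3 stuck-at-0, N5 stuck-at-0, N6 stuck-at-1}.
Test 2 (x1=0, x2=0, x3=1, x4=0, x5=0): fault-free N0=0, N1=1, N2=1, N3=1, N4=0, N5=1, N6=0 → 0; observed 0. Eliminates N2 stuck-at-0, N3 stuck-at-0, N5 stuck-at-0, N6 stuck-at-1.
Only N0 stuck-at-1 is consistent with every test.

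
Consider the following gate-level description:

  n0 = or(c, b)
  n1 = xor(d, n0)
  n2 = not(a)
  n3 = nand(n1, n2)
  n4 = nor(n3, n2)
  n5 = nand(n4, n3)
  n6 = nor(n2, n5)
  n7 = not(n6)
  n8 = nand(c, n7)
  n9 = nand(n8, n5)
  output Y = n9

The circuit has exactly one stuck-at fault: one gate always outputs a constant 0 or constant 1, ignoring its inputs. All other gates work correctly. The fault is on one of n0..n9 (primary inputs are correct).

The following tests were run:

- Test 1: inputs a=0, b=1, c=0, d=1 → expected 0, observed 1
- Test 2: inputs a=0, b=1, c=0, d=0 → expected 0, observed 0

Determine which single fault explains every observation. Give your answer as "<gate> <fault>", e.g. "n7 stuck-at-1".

n4 stuck-at-1

Fault-free values for test 1 (a=0, b=1, c=0, d=1): n0=1, n1=0, n2=1, n3=1, n4=0, n5=1, n6=0, n7=1, n8=1, n9=0, giving Y=0. Observed 1.
Test 1: faults giving observed 1 are {n4 stuck-at-1, n5 stuck-at-0, n8 stuck-at-0, n9 stuck-at-1}.
Test 2 (a=0, b=1, c=0, d=0): fault-free n0=1, n1=1, n2=1, n3=0, n4=0, n5=1, n6=0, n7=1, n8=1, n9=0 → 0; observed 0. Eliminates n5 stuck-at-0, n8 stuck-at-0, n9 stuck-at-1.
Only n4 stuck-at-1 is consistent with every test.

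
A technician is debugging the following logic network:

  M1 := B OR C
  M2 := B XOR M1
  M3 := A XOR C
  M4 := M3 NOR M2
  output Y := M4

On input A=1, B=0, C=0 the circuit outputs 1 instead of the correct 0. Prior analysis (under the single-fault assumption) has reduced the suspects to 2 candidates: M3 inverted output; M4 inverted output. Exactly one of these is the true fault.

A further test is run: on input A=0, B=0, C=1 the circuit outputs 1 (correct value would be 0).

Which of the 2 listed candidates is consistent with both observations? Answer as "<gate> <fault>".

M4 inverted output

Evaluate each candidate on input A=0, B=0, C=1:
  M3 inverted output: M1=1, M2=1, M3=0 [inverted output], M4=0 → 0 — eliminated
  M4 inverted output: M1=1, M2=1, M3=1, M4=1 [inverted output] → 1 — matches
Only M4 inverted output reproduces the observed 1.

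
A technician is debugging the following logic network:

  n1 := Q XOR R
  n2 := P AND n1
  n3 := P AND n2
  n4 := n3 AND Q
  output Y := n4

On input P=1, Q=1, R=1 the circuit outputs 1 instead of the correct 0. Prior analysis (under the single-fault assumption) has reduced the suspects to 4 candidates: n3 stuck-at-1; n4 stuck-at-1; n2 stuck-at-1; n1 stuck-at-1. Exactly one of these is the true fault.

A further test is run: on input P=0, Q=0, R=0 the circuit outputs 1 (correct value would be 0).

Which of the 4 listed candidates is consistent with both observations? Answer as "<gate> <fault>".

n4 stuck-at-1

Evaluate each candidate on input P=0, Q=0, R=0:
  n3 stuck-at-1: n1=0, n2=0, n3=1 [stuck-at-1], n4=0 → 0 — eliminated
  n4 stuck-at-1: n1=0, n2=0, n3=0, n4=1 [stuck-at-1] → 1 — matches
  n2 stuck-at-1: n1=0, n2=1 [stuck-at-1], n3=0, n4=0 → 0 — eliminated
  n1 stuck-at-1: n1=1 [stuck-at-1], n2=0, n3=0, n4=0 → 0 — eliminated
Only n4 stuck-at-1 reproduces the observed 1.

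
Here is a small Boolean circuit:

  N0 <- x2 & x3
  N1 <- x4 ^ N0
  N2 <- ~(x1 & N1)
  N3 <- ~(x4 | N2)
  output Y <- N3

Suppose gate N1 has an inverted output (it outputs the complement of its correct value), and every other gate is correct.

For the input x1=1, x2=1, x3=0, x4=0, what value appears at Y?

1

Propagate with N1 forced: N0=0, N1=1 [inverted output], N2=0, N3=1.
So Y = 1. (Without the fault it would be 0.)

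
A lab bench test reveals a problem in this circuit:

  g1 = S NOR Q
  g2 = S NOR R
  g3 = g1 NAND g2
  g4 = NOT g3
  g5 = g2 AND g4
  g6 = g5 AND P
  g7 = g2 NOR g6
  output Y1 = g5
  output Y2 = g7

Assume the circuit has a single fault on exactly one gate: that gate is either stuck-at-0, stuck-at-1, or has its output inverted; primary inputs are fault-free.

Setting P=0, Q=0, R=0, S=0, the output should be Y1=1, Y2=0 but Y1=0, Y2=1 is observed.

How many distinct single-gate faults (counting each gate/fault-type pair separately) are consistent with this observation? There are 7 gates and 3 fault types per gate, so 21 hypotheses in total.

2

Fault-free: g1=1, g2=1, g3=0, g4=1, g5=1, g6=0, g7=0 → Y1=1, Y2=0. Observed Y1=0, Y2=1.
  g1: none of the 3 fault types match ✗
  g2: stuck-at-0, inverted output ✓; others ✗
  g3: none of the 3 fault types match ✗
  g4: none of the 3 fault types match ✗
  g5: none of the 3 fault types match ✗
  g6: none of the 3 fault types match ✗
  g7: none of the 3 fault types match ✗
Consistent faults: {g2 stuck-at-0, g2 inverted output} — 2 in all.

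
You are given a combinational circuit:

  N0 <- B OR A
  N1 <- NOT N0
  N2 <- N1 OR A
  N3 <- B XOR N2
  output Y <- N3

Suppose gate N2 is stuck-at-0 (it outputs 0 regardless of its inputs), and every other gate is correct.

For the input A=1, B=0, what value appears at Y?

0

Propagate with N2 forced: N0=1, N1=0, N2=0 [stuck-at-0], N3=0.
So Y = 0. (Without the fault it would be 1.)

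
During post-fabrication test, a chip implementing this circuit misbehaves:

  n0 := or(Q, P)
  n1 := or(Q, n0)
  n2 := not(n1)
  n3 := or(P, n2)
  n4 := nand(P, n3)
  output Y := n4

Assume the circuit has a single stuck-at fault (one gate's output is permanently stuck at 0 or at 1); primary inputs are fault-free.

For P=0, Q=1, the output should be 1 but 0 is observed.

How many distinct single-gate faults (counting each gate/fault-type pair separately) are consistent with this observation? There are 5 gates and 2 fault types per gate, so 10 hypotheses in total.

Fault-free: n0=1, n1=1, n2=0, n3=0, n4=1 → 1. Observed 0.
  n0 stuck-at-0: output 1 ✗
  n0 stuck-at-1: output 1 ✗
  n1 stuck-at-0: output 1 ✗
  n1 stuck-at-1: output 1 ✗
  n2 stuck-at-0: output 1 ✗
  n2 stuck-at-1: output 1 ✗
  n3 stuck-at-0: output 1 ✗
  n3 stuck-at-1: output 1 ✗
  n4 stuck-at-0: output 0 ✓
  n4 stuck-at-1: output 1 ✗
Consistent faults: {n4 stuck-at-0} — 1 in all.

1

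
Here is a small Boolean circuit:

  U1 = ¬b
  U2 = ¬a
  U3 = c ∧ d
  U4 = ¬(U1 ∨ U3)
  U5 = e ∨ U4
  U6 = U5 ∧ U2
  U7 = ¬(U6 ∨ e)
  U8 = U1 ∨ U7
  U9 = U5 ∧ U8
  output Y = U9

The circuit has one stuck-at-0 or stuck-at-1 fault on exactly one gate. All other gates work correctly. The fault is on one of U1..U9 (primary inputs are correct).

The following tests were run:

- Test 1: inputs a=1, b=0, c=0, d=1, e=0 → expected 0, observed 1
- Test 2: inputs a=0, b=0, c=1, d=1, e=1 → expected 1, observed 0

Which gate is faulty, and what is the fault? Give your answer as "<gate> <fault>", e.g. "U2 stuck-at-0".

Fault-free values for test 1 (a=1, b=0, c=0, d=1, e=0): U1=1, U2=0, U3=0, U4=0, U5=0, U6=0, U7=1, U8=1, U9=0, giving Y=0. Observed 1.
Test 1: faults giving observed 1 are {U1 stuck-at-0, U4 stuck-at-1, U5 stuck-at-1, U9 stuck-at-1}.
Test 2 (a=0, b=0, c=1, d=1, e=1): fault-free U1=1, U2=1, U3=1, U4=0, U5=1, U6=1, U7=0, U8=1, U9=1 → 1; observed 0. Eliminates U4 stuck-at-1, U5 stuck-at-1, U9 stuck-at-1.
Only U1 stuck-at-0 is consistent with every test.

U1 stuck-at-0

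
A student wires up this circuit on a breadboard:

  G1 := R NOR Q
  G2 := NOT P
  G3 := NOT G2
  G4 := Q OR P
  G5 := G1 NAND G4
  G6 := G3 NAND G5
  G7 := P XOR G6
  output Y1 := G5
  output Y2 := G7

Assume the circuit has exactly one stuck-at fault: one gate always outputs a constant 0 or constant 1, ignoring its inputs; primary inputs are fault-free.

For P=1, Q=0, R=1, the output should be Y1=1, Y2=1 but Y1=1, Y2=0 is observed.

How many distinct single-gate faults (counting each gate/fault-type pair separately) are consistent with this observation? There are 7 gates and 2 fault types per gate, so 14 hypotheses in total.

4

Fault-free: G1=0, G2=0, G3=1, G4=1, G5=1, G6=0, G7=1 → Y1=1, Y2=1. Observed Y1=1, Y2=0.
  G1 stuck-at-0: output Y1=1, Y2=1 ✗
  G1 stuck-at-1: output Y1=0, Y2=0 ✗
  G2 stuck-at-0: output Y1=1, Y2=1 ✗
  G2 stuck-at-1: output Y1=1, Y2=0 ✓
  G3 stuck-at-0: output Y1=1, Y2=0 ✓
  G3 stuck-at-1: output Y1=1, Y2=1 ✗
  G4 stuck-at-0: output Y1=1, Y2=1 ✗
  G4 stuck-at-1: output Y1=1, Y2=1 ✗
  G5 stuck-at-0: output Y1=0, Y2=0 ✗
  G5 stuck-at-1: output Y1=1, Y2=1 ✗
  G6 stuck-at-0: output Y1=1, Y2=1 ✗
  G6 stuck-at-1: output Y1=1, Y2=0 ✓
  G7 stuck-at-0: output Y1=1, Y2=0 ✓
  G7 stuck-at-1: output Y1=1, Y2=1 ✗
Consistent faults: {G2 stuck-at-1, G3 stuck-at-0, G6 stuck-at-1, G7 stuck-at-0} — 4 in all.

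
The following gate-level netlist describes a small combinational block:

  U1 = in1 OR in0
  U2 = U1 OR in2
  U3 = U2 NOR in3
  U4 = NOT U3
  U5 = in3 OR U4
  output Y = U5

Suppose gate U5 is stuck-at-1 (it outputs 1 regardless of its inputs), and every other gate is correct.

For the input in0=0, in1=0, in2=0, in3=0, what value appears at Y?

1

Propagate with U5 forced: U1=0, U2=0, U3=1, U4=0, U5=1 [stuck-at-1].
So Y = 1. (Without the fault it would be 0.)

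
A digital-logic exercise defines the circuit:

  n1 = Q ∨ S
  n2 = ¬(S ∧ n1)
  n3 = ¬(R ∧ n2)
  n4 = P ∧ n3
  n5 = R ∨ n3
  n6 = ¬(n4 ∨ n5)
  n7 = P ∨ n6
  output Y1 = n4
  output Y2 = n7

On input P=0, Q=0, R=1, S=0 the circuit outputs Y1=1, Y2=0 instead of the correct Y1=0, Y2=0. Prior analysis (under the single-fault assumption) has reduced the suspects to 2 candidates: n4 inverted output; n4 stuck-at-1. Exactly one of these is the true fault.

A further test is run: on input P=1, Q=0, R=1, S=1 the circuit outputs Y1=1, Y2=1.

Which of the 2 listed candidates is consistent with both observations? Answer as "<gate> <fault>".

n4 stuck-at-1

Evaluate each candidate on input P=1, Q=0, R=1, S=1:
  n4 inverted output: n1=1, n2=0, n3=1, n4=0 [inverted output], n5=1, n6=0, n7=1 → Y1=0, Y2=1 — eliminated
  n4 stuck-at-1: n1=1, n2=0, n3=1, n4=1 [stuck-at-1], n5=1, n6=0, n7=1 → Y1=1, Y2=1 — matches
Only n4 stuck-at-1 reproduces the observed Y1=1, Y2=1.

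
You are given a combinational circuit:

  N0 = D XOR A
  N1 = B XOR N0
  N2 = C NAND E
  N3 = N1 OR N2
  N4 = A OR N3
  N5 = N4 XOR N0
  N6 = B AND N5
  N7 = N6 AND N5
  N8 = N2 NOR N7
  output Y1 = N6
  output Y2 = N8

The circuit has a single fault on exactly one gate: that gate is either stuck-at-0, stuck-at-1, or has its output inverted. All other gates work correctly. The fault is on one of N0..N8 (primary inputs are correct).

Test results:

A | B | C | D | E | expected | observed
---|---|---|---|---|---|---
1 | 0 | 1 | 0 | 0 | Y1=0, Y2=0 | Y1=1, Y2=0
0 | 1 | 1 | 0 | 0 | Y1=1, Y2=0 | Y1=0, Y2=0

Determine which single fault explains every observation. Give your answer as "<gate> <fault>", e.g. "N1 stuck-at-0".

N6 inverted output

Fault-free values for test 1 (A=1, B=0, C=1, D=0, E=0): N0=1, N1=1, N2=1, N3=1, N4=1, N5=0, N6=0, N7=0, N8=0, giving Y1=0, Y2=0. Observed Y1=1, Y2=0.
Test 1: faults giving observed Y1=1, Y2=0 are {N6 stuck-at-1, N6 inverted output}.
Test 2 (A=0, B=1, C=1, D=0, E=0): fault-free N0=0, N1=1, N2=1, N3=1, N4=1, N5=1, N6=1, N7=1, N8=0 → Y1=1, Y2=0; observed Y1=0, Y2=0. Eliminates N6 stuck-at-1.
Only N6 inverted output is consistent with every test.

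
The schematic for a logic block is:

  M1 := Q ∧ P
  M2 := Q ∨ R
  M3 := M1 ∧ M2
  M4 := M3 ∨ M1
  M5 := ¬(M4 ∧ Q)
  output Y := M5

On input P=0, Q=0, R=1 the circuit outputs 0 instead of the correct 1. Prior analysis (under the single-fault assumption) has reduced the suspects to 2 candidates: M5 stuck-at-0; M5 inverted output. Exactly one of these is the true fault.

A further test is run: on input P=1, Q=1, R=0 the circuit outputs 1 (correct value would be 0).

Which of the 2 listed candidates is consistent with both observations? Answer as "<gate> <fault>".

Evaluate each candidate on input P=1, Q=1, R=0:
  M5 stuck-at-0: M1=1, M2=1, M3=1, M4=1, M5=0 [stuck-at-0] → 0 — eliminated
  M5 inverted output: M1=1, M2=1, M3=1, M4=1, M5=1 [inverted output] → 1 — matches
Only M5 inverted output reproduces the observed 1.

M5 inverted output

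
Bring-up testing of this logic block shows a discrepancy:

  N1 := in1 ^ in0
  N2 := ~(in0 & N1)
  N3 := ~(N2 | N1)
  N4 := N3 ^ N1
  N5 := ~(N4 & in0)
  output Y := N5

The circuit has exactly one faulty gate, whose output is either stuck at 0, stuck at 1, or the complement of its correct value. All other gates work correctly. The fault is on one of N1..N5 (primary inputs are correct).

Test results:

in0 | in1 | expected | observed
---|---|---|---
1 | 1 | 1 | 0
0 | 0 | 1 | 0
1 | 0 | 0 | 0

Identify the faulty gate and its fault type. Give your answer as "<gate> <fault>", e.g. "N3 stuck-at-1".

N5 stuck-at-0

Fault-free values for test 1 (in0=1, in1=1): N1=0, N2=1, N3=0, N4=0, N5=1, giving Y=1. Observed 0.
Test 1: faults giving observed 0 are {N1 stuck-at-1, N1 inverted output, N2 stuck-at-0, N2 inverted output, N3 stuck-at-1, N3 inverted output, N4 stuck-at-1, N4 inverted output, N5 stuck-at-0, N5 inverted output}.
Test 2 (in0=0, in1=0): fault-free N1=0, N2=1, N3=0, N4=0, N5=1 → 1; observed 0. Eliminates N1 stuck-at-1, N1 inverted output, N2 stuck-at-0, N2 inverted output, N3 stuck-at-1, N3 inverted output, N4 stuck-at-1, N4 inverted output.
Test 3 (in0=1, in1=0): fault-free N1=1, N2=0, N3=0, N4=1, N5=0 → 0; observed 0. Eliminates N5 inverted output.
Only N5 stuck-at-0 is consistent with every test.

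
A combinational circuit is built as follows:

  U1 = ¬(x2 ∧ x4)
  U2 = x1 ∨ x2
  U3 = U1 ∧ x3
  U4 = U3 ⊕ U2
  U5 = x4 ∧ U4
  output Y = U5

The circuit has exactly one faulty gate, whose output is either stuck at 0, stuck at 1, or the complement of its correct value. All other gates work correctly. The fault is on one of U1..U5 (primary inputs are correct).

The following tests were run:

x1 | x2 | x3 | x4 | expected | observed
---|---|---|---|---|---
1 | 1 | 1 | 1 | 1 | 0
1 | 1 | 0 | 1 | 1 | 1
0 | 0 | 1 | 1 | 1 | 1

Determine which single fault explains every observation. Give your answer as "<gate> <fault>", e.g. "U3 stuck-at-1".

Fault-free values for test 1 (x1=1, x2=1, x3=1, x4=1): U1=0, U2=1, U3=0, U4=1, U5=1, giving Y=1. Observed 0.
Test 1: faults giving observed 0 are {U1 stuck-at-1, U1 inverted output, U2 stuck-at-0, U2 inverted output, U3 stuck-at-1, U3 inverted output, U4 stuck-at-0, U4 inverted output, U5 stuck-at-0, U5 inverted output}.
Test 2 (x1=1, x2=1, x3=0, x4=1): fault-free U1=0, U2=1, U3=0, U4=1, U5=1 → 1; observed 1. Eliminates U2 stuck-at-0, U2 inverted output, U3 stuck-at-1, U3 inverted output, U4 stuck-at-0, U4 inverted output, U5 stuck-at-0, U5 inverted output.
Test 3 (x1=0, x2=0, x3=1, x4=1): fault-free U1=1, U2=0, U3=1, U4=1, U5=1 → 1; observed 1. Eliminates U1 inverted output.
Only U1 stuck-at-1 is consistent with every test.

U1 stuck-at-1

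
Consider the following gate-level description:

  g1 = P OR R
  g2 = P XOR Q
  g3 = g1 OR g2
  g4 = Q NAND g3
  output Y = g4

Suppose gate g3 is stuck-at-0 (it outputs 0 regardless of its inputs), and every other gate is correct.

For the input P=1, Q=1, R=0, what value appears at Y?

1

Propagate with g3 forced: g1=1, g2=0, g3=0 [stuck-at-0], g4=1.
So Y = 1. (Without the fault it would be 0.)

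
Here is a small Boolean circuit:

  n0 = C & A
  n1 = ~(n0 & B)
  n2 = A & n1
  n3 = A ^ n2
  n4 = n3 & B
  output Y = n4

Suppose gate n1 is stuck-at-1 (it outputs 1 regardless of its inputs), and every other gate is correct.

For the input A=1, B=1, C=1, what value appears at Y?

0

Propagate with n1 forced: n0=1, n1=1 [stuck-at-1], n2=1, n3=0, n4=0.
So Y = 0. (Without the fault it would be 1.)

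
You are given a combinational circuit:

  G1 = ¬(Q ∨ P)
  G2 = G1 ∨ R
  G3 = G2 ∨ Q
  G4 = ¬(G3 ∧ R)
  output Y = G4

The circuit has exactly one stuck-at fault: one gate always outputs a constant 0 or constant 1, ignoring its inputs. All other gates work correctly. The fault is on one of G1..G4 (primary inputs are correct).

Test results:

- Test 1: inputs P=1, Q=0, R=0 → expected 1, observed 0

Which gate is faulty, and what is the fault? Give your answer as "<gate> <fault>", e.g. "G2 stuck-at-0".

G4 stuck-at-0

Fault-free values for test 1 (P=1, Q=0, R=0): G1=0, G2=0, G3=0, G4=1, giving Y=1. Observed 0.
Test 1: faults giving observed 0 are {G4 stuck-at-0}.
Only G4 stuck-at-0 is consistent with every test.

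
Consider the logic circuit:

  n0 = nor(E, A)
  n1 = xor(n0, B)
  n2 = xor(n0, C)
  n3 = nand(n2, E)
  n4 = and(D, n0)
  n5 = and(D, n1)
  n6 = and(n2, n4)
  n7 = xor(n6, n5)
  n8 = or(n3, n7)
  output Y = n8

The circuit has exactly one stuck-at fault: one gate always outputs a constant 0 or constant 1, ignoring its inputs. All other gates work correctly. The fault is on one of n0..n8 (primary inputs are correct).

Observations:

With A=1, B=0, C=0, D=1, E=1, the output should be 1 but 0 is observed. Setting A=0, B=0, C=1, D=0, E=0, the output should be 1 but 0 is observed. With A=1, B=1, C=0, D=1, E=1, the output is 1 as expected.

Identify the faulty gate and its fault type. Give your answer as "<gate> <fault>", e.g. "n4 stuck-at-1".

n3 stuck-at-0

Fault-free values for test 1 (A=1, B=0, C=0, D=1, E=1): n0=0, n1=0, n2=0, n3=1, n4=0, n5=0, n6=0, n7=0, n8=1, giving Y=1. Observed 0.
Test 1: faults giving observed 0 are {n0 stuck-at-1, n2 stuck-at-1, n3 stuck-at-0, n8 stuck-at-0}.
Test 2 (A=0, B=0, C=1, D=0, E=0): fault-free n0=1, n1=1, n2=0, n3=1, n4=0, n5=0, n6=0, n7=0, n8=1 → 1; observed 0. Eliminates n0 stuck-at-1, n2 stuck-at-1.
Test 3 (A=1, B=1, C=0, D=1, E=1): fault-free n0=0, n1=1, n2=0, n3=1, n4=0, n5=1, n6=0, n7=1, n8=1 → 1; observed 1. Eliminates n8 stuck-at-0.
Only n3 stuck-at-0 is consistent with every test.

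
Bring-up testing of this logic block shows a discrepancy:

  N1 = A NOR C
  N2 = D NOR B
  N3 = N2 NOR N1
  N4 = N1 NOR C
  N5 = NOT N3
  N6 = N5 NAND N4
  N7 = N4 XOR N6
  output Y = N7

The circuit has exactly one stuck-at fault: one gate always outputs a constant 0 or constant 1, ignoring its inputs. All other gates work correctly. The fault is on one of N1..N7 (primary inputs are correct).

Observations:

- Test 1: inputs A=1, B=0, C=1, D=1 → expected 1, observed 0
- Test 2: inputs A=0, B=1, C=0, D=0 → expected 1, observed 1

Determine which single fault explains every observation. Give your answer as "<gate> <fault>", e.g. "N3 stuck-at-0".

Fault-free values for test 1 (A=1, B=0, C=1, D=1): N1=0, N2=0, N3=1, N4=0, N5=0, N6=1, N7=1, giving Y=1. Observed 0.
Test 1: faults giving observed 0 are {N4 stuck-at-1, N6 stuck-at-0, N7 stuck-at-0}.
Test 2 (A=0, B=1, C=0, D=0): fault-free N1=1, N2=0, N3=0, N4=0, N5=1, N6=1, N7=1 → 1; observed 1. Eliminates N6 stuck-at-0, N7 stuck-at-0.
Only N4 stuck-at-1 is consistent with every test.

N4 stuck-at-1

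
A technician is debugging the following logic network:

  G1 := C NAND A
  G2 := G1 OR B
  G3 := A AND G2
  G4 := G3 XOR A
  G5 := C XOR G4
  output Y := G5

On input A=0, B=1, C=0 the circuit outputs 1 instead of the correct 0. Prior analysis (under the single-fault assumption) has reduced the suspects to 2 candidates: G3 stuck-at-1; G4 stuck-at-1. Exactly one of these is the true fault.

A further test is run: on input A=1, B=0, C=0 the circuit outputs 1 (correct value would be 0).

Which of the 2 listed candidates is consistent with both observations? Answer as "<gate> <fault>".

G4 stuck-at-1

Evaluate each candidate on input A=1, B=0, C=0:
  G3 stuck-at-1: G1=1, G2=1, G3=1 [stuck-at-1], G4=0, G5=0 → 0 — eliminated
  G4 stuck-at-1: G1=1, G2=1, G3=1, G4=1 [stuck-at-1], G5=1 → 1 — matches
Only G4 stuck-at-1 reproduces the observed 1.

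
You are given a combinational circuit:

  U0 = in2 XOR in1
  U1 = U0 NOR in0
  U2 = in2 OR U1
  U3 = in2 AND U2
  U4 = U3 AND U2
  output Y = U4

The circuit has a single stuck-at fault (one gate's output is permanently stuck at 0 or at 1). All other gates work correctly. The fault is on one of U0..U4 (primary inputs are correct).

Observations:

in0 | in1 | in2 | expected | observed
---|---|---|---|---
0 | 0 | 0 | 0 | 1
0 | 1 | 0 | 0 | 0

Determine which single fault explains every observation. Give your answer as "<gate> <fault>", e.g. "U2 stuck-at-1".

Fault-free values for test 1 (in0=0, in1=0, in2=0): U0=0, U1=1, U2=1, U3=0, U4=0, giving Y=0. Observed 1.
Test 1: faults giving observed 1 are {U3 stuck-at-1, U4 stuck-at-1}.
Test 2 (in0=0, in1=1, in2=0): fault-free U0=1, U1=0, U2=0, U3=0, U4=0 → 0; observed 0. Eliminates U4 stuck-at-1.
Only U3 stuck-at-1 is consistent with every test.

U3 stuck-at-1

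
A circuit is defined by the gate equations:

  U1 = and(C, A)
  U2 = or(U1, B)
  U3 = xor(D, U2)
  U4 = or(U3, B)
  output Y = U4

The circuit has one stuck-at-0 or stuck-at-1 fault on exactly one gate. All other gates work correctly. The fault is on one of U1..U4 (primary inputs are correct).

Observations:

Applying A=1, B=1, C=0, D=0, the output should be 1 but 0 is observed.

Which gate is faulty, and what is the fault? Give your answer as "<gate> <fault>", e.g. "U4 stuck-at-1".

U4 stuck-at-0

Fault-free values for test 1 (A=1, B=1, C=0, D=0): U1=0, U2=1, U3=1, U4=1, giving Y=1. Observed 0.
Test 1: faults giving observed 0 are {U4 stuck-at-0}.
Only U4 stuck-at-0 is consistent with every test.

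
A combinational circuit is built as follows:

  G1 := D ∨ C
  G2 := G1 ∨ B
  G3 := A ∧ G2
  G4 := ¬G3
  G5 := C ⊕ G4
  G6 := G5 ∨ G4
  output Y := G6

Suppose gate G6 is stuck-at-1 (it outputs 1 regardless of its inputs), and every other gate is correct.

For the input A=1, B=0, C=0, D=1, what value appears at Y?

Propagate with G6 forced: G1=1, G2=1, G3=1, G4=0, G5=0, G6=1 [stuck-at-1].
So Y = 1. (Without the fault it would be 0.)

1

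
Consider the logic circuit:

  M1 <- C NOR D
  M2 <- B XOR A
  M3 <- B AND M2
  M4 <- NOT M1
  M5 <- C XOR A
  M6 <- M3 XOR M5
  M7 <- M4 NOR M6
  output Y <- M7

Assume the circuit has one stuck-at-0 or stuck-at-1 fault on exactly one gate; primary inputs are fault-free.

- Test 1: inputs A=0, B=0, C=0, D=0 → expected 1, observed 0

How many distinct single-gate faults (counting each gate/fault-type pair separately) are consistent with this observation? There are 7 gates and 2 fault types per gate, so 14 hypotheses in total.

Fault-free: M1=1, M2=0, M3=0, M4=0, M5=0, M6=0, M7=1 → 1. Observed 0.
  M1 stuck-at-0: output 0 ✓
  M1 stuck-at-1: output 1 ✗
  M2 stuck-at-0: output 1 ✗
  M2 stuck-at-1: output 1 ✗
  M3 stuck-at-0: output 1 ✗
  M3 stuck-at-1: output 0 ✓
  M4 stuck-at-0: output 1 ✗
  M4 stuck-at-1: output 0 ✓
  M5 stuck-at-0: output 1 ✗
  M5 stuck-at-1: output 0 ✓
  M6 stuck-at-0: output 1 ✗
  M6 stuck-at-1: output 0 ✓
  M7 stuck-at-0: output 0 ✓
  M7 stuck-at-1: output 1 ✗
Consistent faults: {M1 stuck-at-0, M3 stuck-at-1, M4 stuck-at-1, M5 stuck-at-1, M6 stuck-at-1, M7 stuck-at-0} — 6 in all.

6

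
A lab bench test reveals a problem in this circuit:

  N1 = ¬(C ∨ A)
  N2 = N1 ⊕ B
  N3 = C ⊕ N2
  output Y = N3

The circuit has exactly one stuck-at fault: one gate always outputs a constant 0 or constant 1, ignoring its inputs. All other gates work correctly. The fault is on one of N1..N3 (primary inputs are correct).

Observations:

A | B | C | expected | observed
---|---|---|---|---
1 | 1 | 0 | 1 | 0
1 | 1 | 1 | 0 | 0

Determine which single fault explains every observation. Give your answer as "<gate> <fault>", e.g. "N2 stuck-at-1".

Fault-free values for test 1 (A=1, B=1, C=0): N1=0, N2=1, N3=1, giving Y=1. Observed 0.
Test 1: faults giving observed 0 are {N1 stuck-at-1, N2 stuck-at-0, N3 stuck-at-0}.
Test 2 (A=1, B=1, C=1): fault-free N1=0, N2=1, N3=0 → 0; observed 0. Eliminates N1 stuck-at-1, N2 stuck-at-0.
Only N3 stuck-at-0 is consistent with every test.

N3 stuck-at-0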